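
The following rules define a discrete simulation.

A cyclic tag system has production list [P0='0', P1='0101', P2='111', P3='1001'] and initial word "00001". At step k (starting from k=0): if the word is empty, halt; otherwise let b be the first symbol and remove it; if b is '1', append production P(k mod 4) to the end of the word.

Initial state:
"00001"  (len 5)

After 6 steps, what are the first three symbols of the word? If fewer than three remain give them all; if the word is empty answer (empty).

gen 0: "00001"  (len 5)
gen 1: "0001"  (len 4)
gen 2: "001"  (len 3)
gen 3: "01"  (len 2)
gen 4: "1"  (len 1)
gen 5: "0"  (len 1)
gen 6: (halted — word empty)

(empty)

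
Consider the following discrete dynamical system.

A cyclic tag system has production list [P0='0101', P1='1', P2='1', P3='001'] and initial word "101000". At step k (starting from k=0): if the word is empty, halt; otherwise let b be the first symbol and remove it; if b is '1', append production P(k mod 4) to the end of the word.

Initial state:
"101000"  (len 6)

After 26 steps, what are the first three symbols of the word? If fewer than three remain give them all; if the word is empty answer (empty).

010

step 0: "101000"  (len 6)
step 1: "010000101"  (len 9)
step 2: "10000101"  (len 8)
step 3: "00001011"  (len 8)
step 4: "0001011"  (len 7)
step 5: "001011"  (len 6)
step 6: "01011"  (len 5)
step 7: "1011"  (len 4)
step 8: "011001"  (len 6)
step 9: "11001"  (len 5)
step 10: "10011"  (len 5)
step 11: "00111"  (len 5)
step 12: "0111"  (len 4)
step 13: "111"  (len 3)
step 14: "111"  (len 3)
step 15: "111"  (len 3)
step 16: "11001"  (len 5)
step 17: "10010101"  (len 8)
step 18: "00101011"  (len 8)
step 19: "0101011"  (len 7)
step 20: "101011"  (len 6)
step 21: "010110101"  (len 9)
step 22: "10110101"  (len 8)
step 23: "01101011"  (len 8)
step 24: "1101011"  (len 7)
step 25: "1010110101"  (len 10)
step 26: "0101101011"  (len 10)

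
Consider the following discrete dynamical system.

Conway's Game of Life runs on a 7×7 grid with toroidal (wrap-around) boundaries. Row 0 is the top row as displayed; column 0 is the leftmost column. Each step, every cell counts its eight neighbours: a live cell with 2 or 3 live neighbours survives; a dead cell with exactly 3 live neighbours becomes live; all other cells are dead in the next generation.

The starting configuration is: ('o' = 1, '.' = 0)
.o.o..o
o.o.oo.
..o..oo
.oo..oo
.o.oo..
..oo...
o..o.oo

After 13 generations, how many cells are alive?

18

[0] .o.o..o
o.o.oo.
..o..oo
.oo..oo
.o.oo..
..oo...
o..o.oo
[1] .o.o...
o.o.o..
..o....
.o....o
oo..oo.
oo...oo
oo.o.oo
[2] ...o.o.
..o....
o.oo...
.oo..oo
..o.o..
.......
.....o.
[3] ....o..
.oo.o..
o..o..o
o...ooo
.ooo.o.
.......
....o..
[4] ....oo.
ooo.oo.
..oo...
.......
oooo.o.
..ooo..
.......
[5] .o.oooo
.oo..oo
..ooo..
....o..
.o.....
....o..
.....o.
[6] .o.o...
.o....o
.oo.o..
..o.o..
.......
.......
...o..o
[7] .......
.o.o...
ooo..o.
.oo....
.......
.......
..o....
[8] ..o....
oo.....
o..o...
o.o....
.......
.......
.......
[9] .o.....
ooo....
o.o...o
.o.....
.......
.......
.......
[10] ooo....
..o...o
..o...o
oo.....
.......
.......
.......
[11] ooo....
..oo..o
..o...o
oo.....
.......
.......
.o.....
[12] o..o...
...o..o
..oo..o
oo.....
.......
.......
ooo....
[13] o..o..o
o..oo.o
.ooo..o
ooo....
.......
.o.....
ooo....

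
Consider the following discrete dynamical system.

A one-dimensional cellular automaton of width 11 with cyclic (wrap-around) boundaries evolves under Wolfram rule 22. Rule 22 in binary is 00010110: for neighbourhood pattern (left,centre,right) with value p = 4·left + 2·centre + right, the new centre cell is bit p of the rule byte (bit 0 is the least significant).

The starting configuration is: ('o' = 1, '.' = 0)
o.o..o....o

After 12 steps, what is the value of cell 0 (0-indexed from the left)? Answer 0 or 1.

0

step 0: o.o..o....o
step 1: ..ooooo..o.
step 2: .o.....oooo
step 3: .oo...o....
step 4: o..o.ooo...
step 5: oooo....o.o
step 6: ....o..oo..
step 7: ...oooo..o.
step 8: ..o....oooo
step 9: oooo..o....
step 10: ....oooo..o
step 11: o..o....ooo
step 12: .oooo..o...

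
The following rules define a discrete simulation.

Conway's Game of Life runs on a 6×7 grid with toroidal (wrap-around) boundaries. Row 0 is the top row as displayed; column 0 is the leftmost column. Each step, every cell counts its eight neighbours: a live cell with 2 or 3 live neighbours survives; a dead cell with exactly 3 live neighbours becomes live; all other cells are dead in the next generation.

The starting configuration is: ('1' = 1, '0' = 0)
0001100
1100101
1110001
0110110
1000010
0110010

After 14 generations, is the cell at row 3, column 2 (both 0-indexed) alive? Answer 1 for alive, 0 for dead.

0

k=0  0001100
1100101
1110001
0110110
1000010
0110010
k=1  0001101
0000101
0000100
0011110
1001010
0111011
k=2  0000001
0000100
0000000
0010011
1000000
0100000
k=3  0000000
0000000
0000010
0000001
1100001
1000000
k=4  0000000
0000000
0000000
0000011
0100001
1100001
k=5  1000000
0000000
0000000
1000011
0100000
0100001
k=6  1000000
0000000
0000001
1000001
0100010
0100000
k=7  0000000
0000000
1000001
1000011
0100001
1100000
k=8  0000000
0000000
1000010
0100010
0100010
1100000
k=9  0000000
0000000
0000001
1100110
0110001
1100000
k=10  0000000
0000000
1000011
0110010
0010011
1110000
k=11  0100000
0000001
1100011
0110100
0001011
1110001
k=12  0110001
0100011
0110011
0111100
0001111
0110011
k=13  0000000
0000000
0000001
0100000
0000001
0100000
k=14  0000000
0000000
0000000
1000000
1000000
0000000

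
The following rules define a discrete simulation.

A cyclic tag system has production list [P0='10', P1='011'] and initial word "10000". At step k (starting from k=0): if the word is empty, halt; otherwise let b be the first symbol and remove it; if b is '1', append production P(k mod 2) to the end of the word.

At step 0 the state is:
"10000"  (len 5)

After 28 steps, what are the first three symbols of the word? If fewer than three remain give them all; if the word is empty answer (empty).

step 0: "10000"  (len 5)
step 1: "000010"  (len 6)
step 2: "00010"  (len 5)
step 3: "0010"  (len 4)
step 4: "010"  (len 3)
step 5: "10"  (len 2)
step 6: "0011"  (len 4)
step 7: "011"  (len 3)
step 8: "11"  (len 2)
step 9: "110"  (len 3)
step 10: "10011"  (len 5)
step 11: "001110"  (len 6)
step 12: "01110"  (len 5)
step 13: "1110"  (len 4)
step 14: "110011"  (len 6)
step 15: "1001110"  (len 7)
step 16: "001110011"  (len 9)
step 17: "01110011"  (len 8)
step 18: "1110011"  (len 7)
step 19: "11001110"  (len 8)
step 20: "1001110011"  (len 10)
step 21: "00111001110"  (len 11)
step 22: "0111001110"  (len 10)
step 23: "111001110"  (len 9)
step 24: "11001110011"  (len 11)
step 25: "100111001110"  (len 12)
step 26: "00111001110011"  (len 14)
step 27: "0111001110011"  (len 13)
step 28: "111001110011"  (len 12)

111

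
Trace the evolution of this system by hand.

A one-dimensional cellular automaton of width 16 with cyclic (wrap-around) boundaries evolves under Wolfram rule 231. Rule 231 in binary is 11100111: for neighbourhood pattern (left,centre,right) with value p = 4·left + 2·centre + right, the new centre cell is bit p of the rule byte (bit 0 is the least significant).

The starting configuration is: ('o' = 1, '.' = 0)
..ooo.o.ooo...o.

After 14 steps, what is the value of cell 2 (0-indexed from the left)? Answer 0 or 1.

step 0: ..ooo.o.ooo...o.
step 1: oo.ooooo.oo.ooo.
step 2: .oo.ooooo.oo.ooo
step 3: o.oo.ooooo.oo.oo
step 4: oo.oo.ooooo.oo.o
step 5: ooo.oo.ooooo.oo.
step 6: .ooo.oo.ooooo.oo
step 7: o.ooo.oo.ooooo.o
step 8: oo.ooo.oo.ooooo.
step 9: .oo.ooo.oo.ooooo
step 10: o.oo.ooo.oo.oooo
step 11: oo.oo.ooo.oo.ooo
step 12: ooo.oo.ooo.oo.oo
step 13: oooo.oo.ooo.oo.o
step 14: ooooo.oo.ooo.oo.

1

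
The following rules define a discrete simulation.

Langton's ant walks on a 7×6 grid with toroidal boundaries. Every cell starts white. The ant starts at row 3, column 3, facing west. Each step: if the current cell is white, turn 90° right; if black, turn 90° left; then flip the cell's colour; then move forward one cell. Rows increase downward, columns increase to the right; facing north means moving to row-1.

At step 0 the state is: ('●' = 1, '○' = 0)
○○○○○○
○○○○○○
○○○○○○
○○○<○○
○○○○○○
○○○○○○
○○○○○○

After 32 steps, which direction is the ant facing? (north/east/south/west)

gen 0: ○○○○○○
○○○○○○
○○○○○○
○○○<○○
○○○○○○
○○○○○○
○○○○○○
gen 1: ○○○○○○
○○○○○○
○○○^○○
○○○●○○
○○○○○○
○○○○○○
○○○○○○
gen 2: ○○○○○○
○○○○○○
○○○●>○
○○○●○○
○○○○○○
○○○○○○
○○○○○○
gen 3: ○○○○○○
○○○○○○
○○○●●○
○○○●v○
○○○○○○
○○○○○○
○○○○○○
gen 4: ○○○○○○
○○○○○○
○○○●●○
○○○<●○
○○○○○○
○○○○○○
○○○○○○
gen 5: ○○○○○○
○○○○○○
○○○●●○
○○○○●○
○○○v○○
○○○○○○
○○○○○○
gen 6: ○○○○○○
○○○○○○
○○○●●○
○○○○●○
○○<●○○
○○○○○○
○○○○○○
gen 7: ○○○○○○
○○○○○○
○○○●●○
○○^○●○
○○●●○○
○○○○○○
○○○○○○
gen 8: ○○○○○○
○○○○○○
○○○●●○
○○●>●○
○○●●○○
○○○○○○
○○○○○○
gen 9: ○○○○○○
○○○○○○
○○○●●○
○○●●●○
○○●v○○
○○○○○○
○○○○○○
gen 10: ○○○○○○
○○○○○○
○○○●●○
○○●●●○
○○●○>○
○○○○○○
○○○○○○
gen 11: ○○○○○○
○○○○○○
○○○●●○
○○●●●○
○○●○●○
○○○○v○
○○○○○○
gen 12: ○○○○○○
○○○○○○
○○○●●○
○○●●●○
○○●○●○
○○○<●○
○○○○○○
gen 13: ○○○○○○
○○○○○○
○○○●●○
○○●●●○
○○●^●○
○○○●●○
○○○○○○
gen 14: ○○○○○○
○○○○○○
○○○●●○
○○●●●○
○○●●>○
○○○●●○
○○○○○○
gen 15: ○○○○○○
○○○○○○
○○○●●○
○○●●^○
○○●●○○
○○○●●○
○○○○○○
gen 16: ○○○○○○
○○○○○○
○○○●●○
○○●<○○
○○●●○○
○○○●●○
○○○○○○
gen 17: ○○○○○○
○○○○○○
○○○●●○
○○●○○○
○○●v○○
○○○●●○
○○○○○○
gen 18: ○○○○○○
○○○○○○
○○○●●○
○○●○○○
○○●○>○
○○○●●○
○○○○○○
gen 19: ○○○○○○
○○○○○○
○○○●●○
○○●○○○
○○●○●○
○○○●v○
○○○○○○
gen 20: ○○○○○○
○○○○○○
○○○●●○
○○●○○○
○○●○●○
○○○●○>
○○○○○○
gen 21: ○○○○○○
○○○○○○
○○○●●○
○○●○○○
○○●○●○
○○○●○●
○○○○○v
gen 22: ○○○○○○
○○○○○○
○○○●●○
○○●○○○
○○●○●○
○○○●○●
○○○○<●
gen 23: ○○○○○○
○○○○○○
○○○●●○
○○●○○○
○○●○●○
○○○●^●
○○○○●●
gen 24: ○○○○○○
○○○○○○
○○○●●○
○○●○○○
○○●○●○
○○○●●>
○○○○●●
gen 25: ○○○○○○
○○○○○○
○○○●●○
○○●○○○
○○●○●^
○○○●●○
○○○○●●
gen 26: ○○○○○○
○○○○○○
○○○●●○
○○●○○○
>○●○●●
○○○●●○
○○○○●●
gen 27: ○○○○○○
○○○○○○
○○○●●○
○○●○○○
●○●○●●
v○○●●○
○○○○●●
gen 28: ○○○○○○
○○○○○○
○○○●●○
○○●○○○
●○●○●●
●○○●●<
○○○○●●
gen 29: ○○○○○○
○○○○○○
○○○●●○
○○●○○○
●○●○●^
●○○●●●
○○○○●●
gen 30: ○○○○○○
○○○○○○
○○○●●○
○○●○○○
●○●○<○
●○○●●●
○○○○●●
gen 31: ○○○○○○
○○○○○○
○○○●●○
○○●○○○
●○●○○○
●○○●v●
○○○○●●
gen 32: ○○○○○○
○○○○○○
○○○●●○
○○●○○○
●○●○○○
●○○●○>
○○○○●●

east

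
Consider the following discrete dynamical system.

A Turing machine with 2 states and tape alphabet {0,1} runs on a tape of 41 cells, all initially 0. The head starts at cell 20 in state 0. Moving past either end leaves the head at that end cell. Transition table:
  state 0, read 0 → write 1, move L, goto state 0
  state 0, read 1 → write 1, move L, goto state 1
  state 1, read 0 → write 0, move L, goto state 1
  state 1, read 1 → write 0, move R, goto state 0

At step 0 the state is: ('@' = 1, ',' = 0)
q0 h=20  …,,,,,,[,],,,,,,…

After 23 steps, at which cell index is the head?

k=0  q0 h=20  …,,,,,,[,],,,,,,…
k=1  q0 h=19  …,,,,,,[,]@,,,,,…
k=2  q0 h=18  …,,,,,,[,]@@,,,,…
k=3  q0 h=17  …,,,,,,[,]@@@,,,…
k=4  q0 h=16  …,,,,,,[,]@@@@,,…
k=5  q0 h=15  …,,,,,,[,]@@@@@,…
k=6  q0 h=14  …,,,,,,[,]@@@@@@…
k=7  q0 h=13  …,,,,,,[,]@@@@@@…
k=8  q0 h=12  …,,,,,,[,]@@@@@@…
k=9  q0 h=11  …,,,,,,[,]@@@@@@…
k=10  q0 h=10  …,,,,,,[,]@@@@@@…
k=11  q0 h= 9  …,,,,,,[,]@@@@@@…
k=12  q0 h= 8  …,,,,,,[,]@@@@@@…
k=13  q0 h= 7  …,,,,,,[,]@@@@@@…
k=14  q0 h= 6  |,,,,,,[,]@@@@@@…
k=15  q0 h= 5  |,,,,,[,]@@@@@@…
k=16  q0 h= 4  |,,,,[,]@@@@@@…
k=17  q0 h= 3  |,,,[,]@@@@@@…
k=18  q0 h= 2  |,,[,]@@@@@@…
k=19  q0 h= 1  |,[,]@@@@@@…
k=20  q0 h= 0  |[,]@@@@@@…
k=21  q0 h= 0  |[@]@@@@@@…
k=22  q1 h= 0  |[@]@@@@@@…
k=23  q0 h= 1  |,[@]@@@@@@…

1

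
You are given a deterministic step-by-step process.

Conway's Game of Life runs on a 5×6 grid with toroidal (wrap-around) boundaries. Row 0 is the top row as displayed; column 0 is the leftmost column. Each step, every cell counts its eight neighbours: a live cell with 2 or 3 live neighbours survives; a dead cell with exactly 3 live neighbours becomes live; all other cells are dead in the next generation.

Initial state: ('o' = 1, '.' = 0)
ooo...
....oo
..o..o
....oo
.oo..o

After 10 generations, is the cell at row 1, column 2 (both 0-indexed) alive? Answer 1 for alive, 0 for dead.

gen 0: ooo...
....oo
..o..o
....oo
.oo..o
gen 1: ..ooo.
..oooo
o..o..
.ooooo
..oooo
gen 2: .o....
.o...o
o.....
.o....
o.....
gen 3: .o....
.o....
oo....
oo....
oo....
gen 4: .oo...
.oo...
..o...
..o..o
..o...
gen 5: ...o..
...o..
..oo..
.ooo..
..oo..
gen 6: ...oo.
...oo.
.o..o.
.o..o.
.o..o.
gen 7: ..o..o
..o..o
..o.oo
oooooo
..o.oo
gen 8: ooo..o
ooo..o
......
......
......
gen 9: ..o..o
..o..o
oo....
......
oo....
gen 10: ..o..o
..o..o
oo....
......
oo....

1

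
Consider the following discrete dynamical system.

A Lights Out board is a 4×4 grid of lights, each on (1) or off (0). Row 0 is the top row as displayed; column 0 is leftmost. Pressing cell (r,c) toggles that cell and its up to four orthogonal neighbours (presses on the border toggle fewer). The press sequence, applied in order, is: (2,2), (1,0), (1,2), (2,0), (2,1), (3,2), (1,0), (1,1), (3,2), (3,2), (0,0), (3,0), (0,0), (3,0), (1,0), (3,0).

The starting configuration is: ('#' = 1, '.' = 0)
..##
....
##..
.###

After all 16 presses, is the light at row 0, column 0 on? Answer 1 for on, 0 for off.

gen 0: ..##
....
##..
.###
gen 1: ..##
..#.
#.##
.#.#
gen 2: #.##
###.
..##
.#.#
gen 3: #..#
#..#
...#
.#.#
gen 4: #..#
...#
##.#
##.#
gen 5: #..#
.#.#
..##
#..#
gen 6: #..#
.#.#
...#
###.
gen 7: ...#
#..#
#..#
###.
gen 8: .#.#
.###
##.#
###.
gen 9: .#.#
.###
####
#..#
gen 10: .#.#
.###
##.#
###.
gen 11: #..#
####
##.#
###.
gen 12: #..#
####
.#.#
..#.
gen 13: .#.#
.###
.#.#
..#.
gen 14: .#.#
.###
##.#
###.
gen 15: ##.#
#.##
.#.#
###.
gen 16: ##.#
#.##
##.#
..#.

1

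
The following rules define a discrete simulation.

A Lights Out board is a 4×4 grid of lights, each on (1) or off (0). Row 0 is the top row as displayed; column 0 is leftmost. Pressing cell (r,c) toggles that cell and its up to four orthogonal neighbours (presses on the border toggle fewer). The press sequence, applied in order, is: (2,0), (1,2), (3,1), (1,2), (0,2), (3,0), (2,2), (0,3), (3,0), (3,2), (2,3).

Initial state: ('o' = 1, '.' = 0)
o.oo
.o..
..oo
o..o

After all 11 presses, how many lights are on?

t=0: o.oo
.o..
..oo
o..o
t=1: o.oo
oo..
oooo
...o
t=2: o..o
o.oo
oo.o
...o
t=3: o..o
o.oo
o..o
oooo
t=4: o.oo
oo..
o.oo
oooo
t=5: oo..
ooo.
o.oo
oooo
t=6: oo..
ooo.
..oo
..oo
t=7: oo..
oo..
.o..
...o
t=8: oooo
oo.o
.o..
...o
t=9: oooo
oo.o
oo..
oo.o
t=10: oooo
oo.o
ooo.
o.o.
t=11: oooo
oo..
oo.o
o.oo

12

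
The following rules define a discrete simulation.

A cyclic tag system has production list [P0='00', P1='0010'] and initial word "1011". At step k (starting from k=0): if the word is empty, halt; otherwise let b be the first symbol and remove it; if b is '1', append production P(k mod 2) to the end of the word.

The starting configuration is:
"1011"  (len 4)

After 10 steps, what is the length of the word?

2

k=0  "1011"  (len 4)
k=1  "01100"  (len 5)
k=2  "1100"  (len 4)
k=3  "10000"  (len 5)
k=4  "00000010"  (len 8)
k=5  "0000010"  (len 7)
k=6  "000010"  (len 6)
k=7  "00010"  (len 5)
k=8  "0010"  (len 4)
k=9  "010"  (len 3)
k=10  "10"  (len 2)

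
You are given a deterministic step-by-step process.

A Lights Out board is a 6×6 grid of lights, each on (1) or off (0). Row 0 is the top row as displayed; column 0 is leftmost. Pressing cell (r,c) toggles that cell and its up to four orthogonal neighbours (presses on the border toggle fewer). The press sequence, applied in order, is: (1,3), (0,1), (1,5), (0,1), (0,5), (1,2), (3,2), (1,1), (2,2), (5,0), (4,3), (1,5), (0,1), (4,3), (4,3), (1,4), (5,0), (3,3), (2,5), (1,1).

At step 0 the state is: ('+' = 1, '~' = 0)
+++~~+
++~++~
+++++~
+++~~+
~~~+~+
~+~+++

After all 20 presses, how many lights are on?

19

t=0: +++~~+
++~++~
+++++~
+++~~+
~~~+~+
~+~+++
t=1: ++++~+
+++~~~
+++~+~
+++~~+
~~~+~+
~+~+++
t=2: ~~~+~+
+~+~~~
+++~+~
+++~~+
~~~+~+
~+~+++
t=3: ~~~+~~
+~+~++
+++~++
+++~~+
~~~+~+
~+~+++
t=4: ++++~~
+++~++
+++~++
+++~~+
~~~+~+
~+~+++
t=5: ++++++
+++~+~
+++~++
+++~~+
~~~+~+
~+~+++
t=6: ++~+++
+~~++~
++~~++
+++~~+
~~~+~+
~+~+++
t=7: ++~+++
+~~++~
+++~++
+~~+~+
~~++~+
~+~+++
t=8: +~~+++
~++++~
+~+~++
+~~+~+
~~++~+
~+~+++
t=9: +~~+++
~+~++~
++~+++
+~++~+
~~++~+
~+~+++
t=10: +~~+++
~+~++~
++~+++
+~++~+
+~++~+
+~~+++
t=11: +~~+++
~+~++~
++~+++
+~+~~+
+~~~++
+~~~++
t=12: +~~++~
~+~+~+
++~++~
+~+~~+
+~~~++
+~~~++
t=13: ~++++~
~~~+~+
++~++~
+~+~~+
+~~~++
+~~~++
t=14: ~++++~
~~~+~+
++~++~
+~++~+
+~++~+
+~~+++
t=15: ~++++~
~~~+~+
++~++~
+~+~~+
+~~~++
+~~~++
t=16: ~+++~~
~~~~+~
++~+~~
+~+~~+
+~~~++
+~~~++
t=17: ~+++~~
~~~~+~
++~+~~
+~+~~+
~~~~++
~+~~++
t=18: ~+++~~
~~~~+~
++~~~~
+~~+++
~~~+++
~+~~++
t=19: ~+++~~
~~~~++
++~~++
+~~++~
~~~+++
~+~~++
t=20: ~~++~~
+++~++
+~~~++
+~~++~
~~~+++
~+~~++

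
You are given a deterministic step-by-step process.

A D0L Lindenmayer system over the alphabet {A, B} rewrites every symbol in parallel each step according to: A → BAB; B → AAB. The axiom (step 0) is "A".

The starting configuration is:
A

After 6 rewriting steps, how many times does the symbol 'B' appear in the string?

0) A
1) BAB
2) AABBABAAB
3) BABBABAABAABBABAABBABBABAAB
4) AABBABAABAABBABAABBABBABAABBABBABAABAABBABAABBABBABAABAABBABAABAABBABAABBABBABAAB
5) BABBABAABAABBABAABBABBABAABBABBABAABAABBABAABBABBABAABAABB…BAABBABBABAABAABBABAABBABBABAABAABBABAABAABBABAABBABBABAAB  (len 243)
6) AABBABAABAABBABAABBABBABAABBABBABAABAABBABAABBABBABAABAABB…BAABBABBABAABAABBABAABBABBABAABAABBABAABAABBABAABBABBABAAB  (len 729)

364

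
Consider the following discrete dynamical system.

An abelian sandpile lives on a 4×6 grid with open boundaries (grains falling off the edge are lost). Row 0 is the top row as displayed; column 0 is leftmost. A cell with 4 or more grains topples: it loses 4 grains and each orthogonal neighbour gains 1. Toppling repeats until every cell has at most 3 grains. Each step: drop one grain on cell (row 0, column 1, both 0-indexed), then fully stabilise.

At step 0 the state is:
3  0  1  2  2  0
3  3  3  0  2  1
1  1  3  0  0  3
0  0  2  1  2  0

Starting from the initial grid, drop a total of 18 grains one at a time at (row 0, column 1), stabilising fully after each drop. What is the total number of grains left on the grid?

40

[0] 3  0  1  2  2  0
3  3  3  0  2  1
1  1  3  0  0  3
0  0  2  1  2  0
[1] 3  1  1  2  2  0
3  3  3  0  2  1
1  1  3  0  0  3
0  0  2  1  2  0
[2] 3  2  1  2  2  0
3  3  3  0  2  1
1  1  3  0  0  3
0  0  2  1  2  0
[3] 3  3  1  2  2  0
3  3  3  0  2  1
1  1  3  0  0  3
0  0  2  1  2  0
[4] 1  2  3  2  2  0
1  2  1  1  2  1
2  3  0  1  0  3
0  0  3  1  2  0
[5] 1  3  3  2  2  0
1  2  1  1  2  1
2  3  0  1  0  3
0  0  3  1  2  0
[6] 2  1  0  3  2  0
1  3  2  1  2  1
2  3  0  1  0  3
0  0  3  1  2  0
[7] 2  2  0  3  2  0
1  3  2  1  2  1
2  3  0  1  0  3
0  0  3  1  2  0
[8] 2  3  0  3  2  0
1  3  2  1  2  1
2  3  0  1  0  3
0  0  3  1  2  0
[9] 3  1  1  3  2  0
2  1  3  1  2  1
3  0  1  1  0  3
0  1  3  1  2  0
[10] 3  2  1  3  2  0
2  1  3  1  2  1
3  0  1  1  0  3
0  1  3  1  2  0
[11] 3  3  1  3  2  0
2  1  3  1  2  1
3  0  1  1  0  3
0  1  3  1  2  0
[12] 0  1  2  3  2  0
3  2  3  1  2  1
3  0  1  1  0  3
0  1  3  1  2  0
[13] 0  2  2  3  2  0
3  2  3  1  2  1
3  0  1  1  0  3
0  1  3  1  2  0
[14] 0  3  2  3  2  0
3  2  3  1  2  1
3  0  1  1  0  3
0  1  3  1  2  0
[15] 1  0  3  3  2  0
3  3  3  1  2  1
3  0  1  1  0  3
0  1  3  1  2  0
[16] 1  1  3  3  2  0
3  3  3  1  2  1
3  0  1  1  0  3
0  1  3  1  2  0
[17] 1  2  3  3  2  0
3  3  3  1  2  1
3  0  1  1  0  3
0  1  3  1  2  0
[18] 1  3  3  3  2  0
3  3  3  1  2  1
3  0  1  1  0  3
0  1  3  1  2  0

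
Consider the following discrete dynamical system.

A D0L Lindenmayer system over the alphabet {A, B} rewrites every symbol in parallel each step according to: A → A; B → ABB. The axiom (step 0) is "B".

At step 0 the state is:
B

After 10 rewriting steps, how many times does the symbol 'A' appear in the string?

k=0  B
k=1  ABB
k=2  AABBABB
k=3  AAABBABBAABBABB
k=4  AAAABBABBAABBABBAAABBABBAABBABB
k=5  AAAAABBABBAABBABBAAABBABBAABBABBAAAABBABBAABBABBAAABBABBAABBABB
k=6  AAAAAABBABBAABBABBAAABBABBAABBABBAAAABBABBAABBABBAAABBABBA…BBABBAABBABBAAABBABBAABBABBAAAABBABBAABBABBAAABBABBAABBABB  (len 127)
k=7  AAAAAAABBABBAABBABBAAABBABBAABBABBAAAABBABBAABBABBAAABBABB…BBABBAABBABBAAABBABBAABBABBAAAABBABBAABBABBAAABBABBAABBABB  (len 255)
k=8  AAAAAAAABBABBAABBABBAAABBABBAABBABBAAAABBABBAABBABBAAABBAB…BBABBAABBABBAAABBABBAABBABBAAAABBABBAABBABBAAABBABBAABBABB  (len 511)
k=9  AAAAAAAAABBABBAABBABBAAABBABBAABBABBAAAABBABBAABBABBAAABBA…BBABBAABBABBAAABBABBAABBABBAAAABBABBAABBABBAAABBABBAABBABB  (len 1023)
k=10  AAAAAAAAAABBABBAABBABBAAABBABBAABBABBAAAABBABBAABBABBAAABB…BBABBAABBABBAAABBABBAABBABBAAAABBABBAABBABBAAABBABBAABBABB  (len 2047)

1023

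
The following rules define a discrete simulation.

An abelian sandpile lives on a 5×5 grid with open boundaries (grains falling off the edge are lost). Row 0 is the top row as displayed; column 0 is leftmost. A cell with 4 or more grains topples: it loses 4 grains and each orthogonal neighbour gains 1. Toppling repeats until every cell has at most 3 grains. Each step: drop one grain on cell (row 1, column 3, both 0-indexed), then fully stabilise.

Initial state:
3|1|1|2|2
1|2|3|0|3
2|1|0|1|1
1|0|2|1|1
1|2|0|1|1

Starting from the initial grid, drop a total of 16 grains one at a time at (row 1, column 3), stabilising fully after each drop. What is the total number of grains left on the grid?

0) 3|1|1|2|2
1|2|3|0|3
2|1|0|1|1
1|0|2|1|1
1|2|0|1|1
1) 3|1|1|2|2
1|2|3|1|3
2|1|0|1|1
1|0|2|1|1
1|2|0|1|1
2) 3|1|1|2|2
1|2|3|2|3
2|1|0|1|1
1|0|2|1|1
1|2|0|1|1
3) 3|1|1|2|2
1|2|3|3|3
2|1|0|1|1
1|0|2|1|1
1|2|0|1|1
4) 3|1|2|3|3
1|3|0|2|0
2|1|1|2|2
1|0|2|1|1
1|2|0|1|1
5) 3|1|2|3|3
1|3|0|3|0
2|1|1|2|2
1|0|2|1|1
1|2|0|1|1
6) 3|1|3|1|0
1|3|1|1|2
2|1|1|3|2
1|0|2|1|1
1|2|0|1|1
7) 3|1|3|1|0
1|3|1|2|2
2|1|1|3|2
1|0|2|1|1
1|2|0|1|1
8) 3|1|3|1|0
1|3|1|3|2
2|1|1|3|2
1|0|2|1|1
1|2|0|1|1
9) 3|1|3|2|0
1|3|2|1|3
2|1|2|0|3
1|0|2|2|1
1|2|0|1|1
10) 3|1|3|2|0
1|3|2|2|3
2|1|2|0|3
1|0|2|2|1
1|2|0|1|1
11) 3|1|3|2|0
1|3|2|3|3
2|1|2|0|3
1|0|2|2|1
1|2|0|1|1
12) 3|1|3|3|1
1|3|3|1|1
2|1|2|2|0
1|0|2|2|2
1|2|0|1|1
13) 3|1|3|3|1
1|3|3|2|1
2|1|2|2|0
1|0|2|2|2
1|2|0|1|1
14) 3|1|3|3|1
1|3|3|3|1
2|1|2|2|0
1|0|2|2|2
1|2|0|1|1
15) 3|3|1|1|2
2|0|2|2|2
2|2|3|3|0
1|0|2|2|2
1|2|0|1|1
16) 3|3|1|1|2
2|0|2|3|2
2|2|3|3|0
1|0|2|2|2
1|2|0|1|1

41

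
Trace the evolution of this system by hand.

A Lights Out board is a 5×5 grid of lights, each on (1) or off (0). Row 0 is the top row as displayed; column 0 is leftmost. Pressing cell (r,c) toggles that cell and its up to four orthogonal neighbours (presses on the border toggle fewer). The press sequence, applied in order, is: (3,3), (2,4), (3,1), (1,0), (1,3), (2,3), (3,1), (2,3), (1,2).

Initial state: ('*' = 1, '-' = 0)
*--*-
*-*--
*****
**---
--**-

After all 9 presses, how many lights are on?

8

0) *--*-
*-*--
*****
**---
--**-
1) *--*-
*-*--
***-*
*****
--*--
2) *--*-
*-*-*
****-
****-
--*--
3) *--*-
*-*-*
*-**-
---*-
-**--
4) ---*-
-**-*
--**-
---*-
-**--
5) -----
-*-*-
--*--
---*-
-**--
6) -----
-*---
---**
-----
-**--
7) -----
-*---
-*-**
***--
--*--
8) -----
-*-*-
-**--
****-
--*--
9) --*--
--*--
-*---
****-
--*--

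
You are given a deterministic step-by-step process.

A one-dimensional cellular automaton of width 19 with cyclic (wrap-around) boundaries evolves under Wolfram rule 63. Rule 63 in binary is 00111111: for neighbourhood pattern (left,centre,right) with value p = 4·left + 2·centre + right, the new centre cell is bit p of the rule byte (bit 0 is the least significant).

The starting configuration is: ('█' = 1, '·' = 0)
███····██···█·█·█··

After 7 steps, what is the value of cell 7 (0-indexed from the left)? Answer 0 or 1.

step 0: ███····██···█·█·█··
step 1: █··█████·██████████
step 2: ·███····██·········
step 3: ██··█████·█████████
step 4: ··███····██········
step 5: ███··█████·████████
step 6: ···███····██·······
step 7: ████··█████·███████

1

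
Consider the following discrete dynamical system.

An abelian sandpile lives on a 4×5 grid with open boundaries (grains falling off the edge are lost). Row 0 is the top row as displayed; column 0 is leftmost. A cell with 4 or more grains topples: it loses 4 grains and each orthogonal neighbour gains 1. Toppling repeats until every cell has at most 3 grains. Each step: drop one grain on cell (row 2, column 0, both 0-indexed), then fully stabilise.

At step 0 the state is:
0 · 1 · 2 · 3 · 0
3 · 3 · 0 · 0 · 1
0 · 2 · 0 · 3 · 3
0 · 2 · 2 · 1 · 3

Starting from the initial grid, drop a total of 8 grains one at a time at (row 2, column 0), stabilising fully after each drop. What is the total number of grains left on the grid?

0) 0 · 1 · 2 · 3 · 0
3 · 3 · 0 · 0 · 1
0 · 2 · 0 · 3 · 3
0 · 2 · 2 · 1 · 3
1) 0 · 1 · 2 · 3 · 0
3 · 3 · 0 · 0 · 1
1 · 2 · 0 · 3 · 3
0 · 2 · 2 · 1 · 3
2) 0 · 1 · 2 · 3 · 0
3 · 3 · 0 · 0 · 1
2 · 2 · 0 · 3 · 3
0 · 2 · 2 · 1 · 3
3) 0 · 1 · 2 · 3 · 0
3 · 3 · 0 · 0 · 1
3 · 2 · 0 · 3 · 3
0 · 2 · 2 · 1 · 3
4) 1 · 2 · 2 · 3 · 0
1 · 1 · 1 · 0 · 1
2 · 0 · 1 · 3 · 3
1 · 3 · 2 · 1 · 3
5) 1 · 2 · 2 · 3 · 0
1 · 1 · 1 · 0 · 1
3 · 0 · 1 · 3 · 3
1 · 3 · 2 · 1 · 3
6) 1 · 2 · 2 · 3 · 0
2 · 1 · 1 · 0 · 1
0 · 1 · 1 · 3 · 3
2 · 3 · 2 · 1 · 3
7) 1 · 2 · 2 · 3 · 0
2 · 1 · 1 · 0 · 1
1 · 1 · 1 · 3 · 3
2 · 3 · 2 · 1 · 3
8) 1 · 2 · 2 · 3 · 0
2 · 1 · 1 · 0 · 1
2 · 1 · 1 · 3 · 3
2 · 3 · 2 · 1 · 3

34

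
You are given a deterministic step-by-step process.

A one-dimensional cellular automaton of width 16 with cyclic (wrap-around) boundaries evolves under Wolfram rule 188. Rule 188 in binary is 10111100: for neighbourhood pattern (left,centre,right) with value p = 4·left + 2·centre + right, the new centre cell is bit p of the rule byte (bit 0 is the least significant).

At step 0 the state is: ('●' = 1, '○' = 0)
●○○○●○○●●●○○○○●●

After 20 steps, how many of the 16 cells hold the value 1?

13

0) ●○○○●○○●●●○○○○●●
1) ○●○○●●○●●○●○○○●●
2) ●●●○●○●●○●●●○○●○
3) ●●○●●●●○●●●○●○●●
4) ●○●●●●○●●●○●●●●●
5) ○●●●●○●●●○●●●●●●
6) ●●●●○●●●○●●●●●●○
7) ●●●○●●●○●●●●●●○●
8) ●●○●●●○●●●●●●○●●
9) ●○●●●○●●●●●●○●●●
10) ○●●●○●●●●●●○●●●●
11) ●●●○●●●●●●○●●●●○
12) ●●○●●●●●●○●●●●○●
13) ●○●●●●●●○●●●●○●●
14) ○●●●●●●○●●●●○●●●
15) ●●●●●●○●●●●○●●●○
16) ●●●●●○●●●●○●●●○●
17) ●●●●○●●●●○●●●○●●
18) ●●●○●●●●○●●●○●●●
19) ●●○●●●●○●●●○●●●●
20) ●○●●●●○●●●○●●●●●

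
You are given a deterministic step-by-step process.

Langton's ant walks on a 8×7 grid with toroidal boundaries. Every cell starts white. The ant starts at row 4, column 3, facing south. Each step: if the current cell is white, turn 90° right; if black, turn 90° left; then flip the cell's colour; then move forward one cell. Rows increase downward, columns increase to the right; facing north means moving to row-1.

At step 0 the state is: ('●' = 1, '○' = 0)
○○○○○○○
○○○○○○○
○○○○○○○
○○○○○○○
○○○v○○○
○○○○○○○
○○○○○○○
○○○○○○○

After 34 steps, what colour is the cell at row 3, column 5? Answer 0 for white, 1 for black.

0

gen 0: ○○○○○○○
○○○○○○○
○○○○○○○
○○○○○○○
○○○v○○○
○○○○○○○
○○○○○○○
○○○○○○○
gen 1: ○○○○○○○
○○○○○○○
○○○○○○○
○○○○○○○
○○<●○○○
○○○○○○○
○○○○○○○
○○○○○○○
gen 2: ○○○○○○○
○○○○○○○
○○○○○○○
○○^○○○○
○○●●○○○
○○○○○○○
○○○○○○○
○○○○○○○
gen 3: ○○○○○○○
○○○○○○○
○○○○○○○
○○●>○○○
○○●●○○○
○○○○○○○
○○○○○○○
○○○○○○○
gen 4: ○○○○○○○
○○○○○○○
○○○○○○○
○○●●○○○
○○●v○○○
○○○○○○○
○○○○○○○
○○○○○○○
gen 5: ○○○○○○○
○○○○○○○
○○○○○○○
○○●●○○○
○○●○>○○
○○○○○○○
○○○○○○○
○○○○○○○
gen 6: ○○○○○○○
○○○○○○○
○○○○○○○
○○●●○○○
○○●○●○○
○○○○v○○
○○○○○○○
○○○○○○○
gen 7: ○○○○○○○
○○○○○○○
○○○○○○○
○○●●○○○
○○●○●○○
○○○<●○○
○○○○○○○
○○○○○○○
gen 8: ○○○○○○○
○○○○○○○
○○○○○○○
○○●●○○○
○○●^●○○
○○○●●○○
○○○○○○○
○○○○○○○
gen 9: ○○○○○○○
○○○○○○○
○○○○○○○
○○●●○○○
○○●●>○○
○○○●●○○
○○○○○○○
○○○○○○○
gen 10: ○○○○○○○
○○○○○○○
○○○○○○○
○○●●^○○
○○●●○○○
○○○●●○○
○○○○○○○
○○○○○○○
gen 11: ○○○○○○○
○○○○○○○
○○○○○○○
○○●●●>○
○○●●○○○
○○○●●○○
○○○○○○○
○○○○○○○
gen 12: ○○○○○○○
○○○○○○○
○○○○○○○
○○●●●●○
○○●●○v○
○○○●●○○
○○○○○○○
○○○○○○○
gen 13: ○○○○○○○
○○○○○○○
○○○○○○○
○○●●●●○
○○●●<●○
○○○●●○○
○○○○○○○
○○○○○○○
gen 14: ○○○○○○○
○○○○○○○
○○○○○○○
○○●●^●○
○○●●●●○
○○○●●○○
○○○○○○○
○○○○○○○
gen 15: ○○○○○○○
○○○○○○○
○○○○○○○
○○●<○●○
○○●●●●○
○○○●●○○
○○○○○○○
○○○○○○○
gen 16: ○○○○○○○
○○○○○○○
○○○○○○○
○○●○○●○
○○●v●●○
○○○●●○○
○○○○○○○
○○○○○○○
gen 17: ○○○○○○○
○○○○○○○
○○○○○○○
○○●○○●○
○○●○>●○
○○○●●○○
○○○○○○○
○○○○○○○
gen 18: ○○○○○○○
○○○○○○○
○○○○○○○
○○●○^●○
○○●○○●○
○○○●●○○
○○○○○○○
○○○○○○○
gen 19: ○○○○○○○
○○○○○○○
○○○○○○○
○○●○●>○
○○●○○●○
○○○●●○○
○○○○○○○
○○○○○○○
gen 20: ○○○○○○○
○○○○○○○
○○○○○^○
○○●○●○○
○○●○○●○
○○○●●○○
○○○○○○○
○○○○○○○
gen 21: ○○○○○○○
○○○○○○○
○○○○○●>
○○●○●○○
○○●○○●○
○○○●●○○
○○○○○○○
○○○○○○○
gen 22: ○○○○○○○
○○○○○○○
○○○○○●●
○○●○●○v
○○●○○●○
○○○●●○○
○○○○○○○
○○○○○○○
gen 23: ○○○○○○○
○○○○○○○
○○○○○●●
○○●○●<●
○○●○○●○
○○○●●○○
○○○○○○○
○○○○○○○
gen 24: ○○○○○○○
○○○○○○○
○○○○○^●
○○●○●●●
○○●○○●○
○○○●●○○
○○○○○○○
○○○○○○○
gen 25: ○○○○○○○
○○○○○○○
○○○○<○●
○○●○●●●
○○●○○●○
○○○●●○○
○○○○○○○
○○○○○○○
gen 26: ○○○○○○○
○○○○^○○
○○○○●○●
○○●○●●●
○○●○○●○
○○○●●○○
○○○○○○○
○○○○○○○
gen 27: ○○○○○○○
○○○○●>○
○○○○●○●
○○●○●●●
○○●○○●○
○○○●●○○
○○○○○○○
○○○○○○○
gen 28: ○○○○○○○
○○○○●●○
○○○○●v●
○○●○●●●
○○●○○●○
○○○●●○○
○○○○○○○
○○○○○○○
gen 29: ○○○○○○○
○○○○●●○
○○○○<●●
○○●○●●●
○○●○○●○
○○○●●○○
○○○○○○○
○○○○○○○
gen 30: ○○○○○○○
○○○○●●○
○○○○○●●
○○●○v●●
○○●○○●○
○○○●●○○
○○○○○○○
○○○○○○○
gen 31: ○○○○○○○
○○○○●●○
○○○○○●●
○○●○○>●
○○●○○●○
○○○●●○○
○○○○○○○
○○○○○○○
gen 32: ○○○○○○○
○○○○●●○
○○○○○^●
○○●○○○●
○○●○○●○
○○○●●○○
○○○○○○○
○○○○○○○
gen 33: ○○○○○○○
○○○○●●○
○○○○<○●
○○●○○○●
○○●○○●○
○○○●●○○
○○○○○○○
○○○○○○○
gen 34: ○○○○○○○
○○○○^●○
○○○○●○●
○○●○○○●
○○●○○●○
○○○●●○○
○○○○○○○
○○○○○○○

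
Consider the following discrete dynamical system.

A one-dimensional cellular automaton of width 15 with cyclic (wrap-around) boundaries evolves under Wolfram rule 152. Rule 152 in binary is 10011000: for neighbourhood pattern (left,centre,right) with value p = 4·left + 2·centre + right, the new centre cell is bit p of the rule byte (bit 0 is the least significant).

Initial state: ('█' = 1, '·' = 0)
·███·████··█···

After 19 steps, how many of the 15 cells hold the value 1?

3

[0] ·███·████··█···
[1] ·██··███·█··█··
[2] ·█·█·██···█··█·
[3] ·····█·█···█··█
[4] █·······█···█··
[5] ·█·······█···█·
[6] ··█·······█···█
[7] █··█·······█···
[8] ·█··█·······█··
[9] ··█··█·······█·
[10] ···█··█·······█
[11] █···█··█·······
[12] ·█···█··█······
[13] ··█···█··█·····
[14] ···█···█··█····
[15] ····█···█··█···
[16] ·····█···█··█··
[17] ······█···█··█·
[18] ·······█···█··█
[19] █·······█···█··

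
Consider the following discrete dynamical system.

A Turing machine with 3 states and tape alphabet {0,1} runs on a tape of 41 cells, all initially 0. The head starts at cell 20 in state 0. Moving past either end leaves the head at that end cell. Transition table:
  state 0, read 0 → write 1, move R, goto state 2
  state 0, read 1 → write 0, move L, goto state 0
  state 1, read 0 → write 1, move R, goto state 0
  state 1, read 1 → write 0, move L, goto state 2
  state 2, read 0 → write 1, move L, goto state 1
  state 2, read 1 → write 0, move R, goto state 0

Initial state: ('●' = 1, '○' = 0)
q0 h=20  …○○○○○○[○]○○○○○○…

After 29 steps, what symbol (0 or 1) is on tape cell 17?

0

t=0: q0 h=20  …○○○○○○[○]○○○○○○…
t=1: q2 h=21  …○○○○○●[○]○○○○○○…
t=2: q1 h=20  …○○○○○○[●]●○○○○○…
t=3: q2 h=19  …○○○○○○[○]○●○○○○…
t=4: q1 h=18  …○○○○○○[○]●○●○○○…
t=5: q0 h=19  …○○○○○●[●]○●○○○○…
t=6: q0 h=18  …○○○○○○[●]○○●○○○…
t=7: q0 h=17  …○○○○○○[○]○○○●○○…
t=8: q2 h=18  …○○○○○●[○]○○●○○○…
t=9: q1 h=17  …○○○○○○[●]●○○●○○…
t=10: q2 h=16  …○○○○○○[○]○●○○●○…
t=11: q1 h=15  …○○○○○○[○]●○●○○●…
t=12: q0 h=16  …○○○○○●[●]○●○○●○…
t=13: q0 h=15  …○○○○○○[●]○○●○○●…
t=14: q0 h=14  …○○○○○○[○]○○○●○○…
t=15: q2 h=15  …○○○○○●[○]○○●○○●…
t=16: q1 h=14  …○○○○○○[●]●○○●○○…
t=17: q2 h=13  …○○○○○○[○]○●○○●○…
t=18: q1 h=12  …○○○○○○[○]●○●○○●…
t=19: q0 h=13  …○○○○○●[●]○●○○●○…
t=20: q0 h=12  …○○○○○○[●]○○●○○●…
t=21: q0 h=11  …○○○○○○[○]○○○●○○…
t=22: q2 h=12  …○○○○○●[○]○○●○○●…
t=23: q1 h=11  …○○○○○○[●]●○○●○○…
t=24: q2 h=10  …○○○○○○[○]○●○○●○…
t=25: q1 h= 9  …○○○○○○[○]●○●○○●…
t=26: q0 h=10  …○○○○○●[●]○●○○●○…
t=27: q0 h= 9  …○○○○○○[●]○○●○○●…
t=28: q0 h= 8  …○○○○○○[○]○○○●○○…
t=29: q2 h= 9  …○○○○○●[○]○○●○○●…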